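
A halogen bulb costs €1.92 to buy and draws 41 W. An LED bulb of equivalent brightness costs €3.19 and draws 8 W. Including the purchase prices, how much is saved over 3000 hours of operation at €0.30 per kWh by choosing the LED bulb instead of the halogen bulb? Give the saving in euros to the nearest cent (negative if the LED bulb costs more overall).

halogen bulb: €1.92 + (41/1000) kW × 3000 h × €0.30 = €1.92 + €36.9 = €38.82
LED bulb: €3.19 + (8/1000) kW × 3000 h × €0.30 = €3.19 + €7.2 = €10.39
Saving = €38.82 − €10.39 = €28.43

€28.43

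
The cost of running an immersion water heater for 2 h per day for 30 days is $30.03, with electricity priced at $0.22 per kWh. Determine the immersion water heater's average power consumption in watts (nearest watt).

Energy = $30.03 ÷ $0.22/kWh = 136.5 kWh
Runtime = 2 h/day × 30 days = 60 h
Power = 136.5 kWh ÷ 60 h = 2.275 kW = 2275 W

2275 W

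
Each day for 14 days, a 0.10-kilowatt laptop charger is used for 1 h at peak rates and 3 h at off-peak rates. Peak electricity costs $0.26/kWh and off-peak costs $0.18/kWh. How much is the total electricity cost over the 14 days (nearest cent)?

Peak energy = 0.1 kW × 1 h × 14 = 1.4 kWh
Off-peak energy = 0.1 kW × 3 h × 14 = 4.2 kWh
Cost = 1.4 × $0.26 + 4.2 × $0.18 = $0.364 + $0.756 = $1.12

$1.12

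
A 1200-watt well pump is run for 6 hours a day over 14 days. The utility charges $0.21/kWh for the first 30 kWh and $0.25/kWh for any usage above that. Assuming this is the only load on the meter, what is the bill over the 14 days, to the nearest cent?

Runtime = 6 h/day × 14 days = 84 h
Energy = 1.2 kW × 84 h = 100.8 kWh
Tier 1 (0–30 kWh): 30 × $0.21 = $6.3
Above 30 kWh: 70.8 × $0.25 = $17.7
Bill = $24.00

$24.00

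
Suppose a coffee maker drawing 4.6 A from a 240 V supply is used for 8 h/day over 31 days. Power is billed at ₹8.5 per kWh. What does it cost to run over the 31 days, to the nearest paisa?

Power = 4.6 A × 240 V = 1104 W = 1.104 kW
Runtime = 8 h/day × 31 days = 248 h
Energy = 1.104 kW × 248 h = 273.792 kWh
Cost = 273.792 kWh × ₹8.5/kWh = ₹2327.23

₹2327.23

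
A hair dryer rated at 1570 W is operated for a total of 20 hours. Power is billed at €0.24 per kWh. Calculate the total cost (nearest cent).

Energy = 1.57 kW × 20 h = 31.4 kWh
Cost = 31.4 kWh × €0.24/kWh = €7.54

€7.54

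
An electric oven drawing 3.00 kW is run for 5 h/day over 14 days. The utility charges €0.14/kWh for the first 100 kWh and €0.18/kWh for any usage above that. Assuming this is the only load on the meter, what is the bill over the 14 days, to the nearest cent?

Runtime = 5 h/day × 14 days = 70 h
Energy = 3 kW × 70 h = 210 kWh
Tier 1 (0–100 kWh): 100 × €0.14 = €14
Above 100 kWh: 110 × €0.18 = €19.8
Bill = €33.80

€33.80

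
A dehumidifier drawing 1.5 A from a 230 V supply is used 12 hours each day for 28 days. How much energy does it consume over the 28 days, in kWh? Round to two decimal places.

115.92 kWh

Power = 1.5 A × 230 V = 345 W = 0.345 kW
Runtime = 12 h/day × 28 days = 336 h
Energy = 0.345 kW × 336 h = 115.92 kWh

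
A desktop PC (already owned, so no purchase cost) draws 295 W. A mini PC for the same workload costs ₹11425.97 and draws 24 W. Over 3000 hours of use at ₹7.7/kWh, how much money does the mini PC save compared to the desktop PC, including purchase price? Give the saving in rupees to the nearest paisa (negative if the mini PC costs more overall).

desktop PC: ₹0.00 + (295/1000) kW × 3000 h × ₹7.7 = ₹0.00 + ₹6814.5 = ₹6814.5
mini PC: ₹11425.97 + (24/1000) kW × 3000 h × ₹7.7 = ₹11425.97 + ₹554.4 = ₹11980.37
Saving = ₹6814.5 − ₹11980.37 = −₹5165.87

-₹5165.87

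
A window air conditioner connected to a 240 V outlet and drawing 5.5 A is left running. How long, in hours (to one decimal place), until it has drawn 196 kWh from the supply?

Power = 5.5 A × 240 V = 1320 W = 1.32 kW
Hours = 196 kWh ÷ 1.32 kW = 148.5 h

148.5 h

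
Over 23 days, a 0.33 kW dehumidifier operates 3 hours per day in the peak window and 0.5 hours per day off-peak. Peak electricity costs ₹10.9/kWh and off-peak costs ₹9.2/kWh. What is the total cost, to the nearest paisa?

₹283.11

Peak energy = 0.33 kW × 3 h × 23 = 22.77 kWh
Off-peak energy = 0.33 kW × 0.5 h × 23 = 3.795 kWh
Cost = 22.77 × ₹10.9 + 3.795 × ₹9.2 = ₹248.193 + ₹34.914 = ₹283.11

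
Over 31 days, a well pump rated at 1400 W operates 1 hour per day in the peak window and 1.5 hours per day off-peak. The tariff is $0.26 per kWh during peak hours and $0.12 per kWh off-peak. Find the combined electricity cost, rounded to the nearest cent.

Peak energy = 1.4 kW × 1 h × 31 = 43.4 kWh
Off-peak energy = 1.4 kW × 1.5 h × 31 = 65.1 kWh
Cost = 43.4 × $0.26 + 65.1 × $0.12 = $11.284 + $7.812 = $19.10

$19.10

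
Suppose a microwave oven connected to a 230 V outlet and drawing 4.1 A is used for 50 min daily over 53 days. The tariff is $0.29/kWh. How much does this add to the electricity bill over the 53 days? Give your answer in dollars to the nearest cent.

Power = 4.1 A × 230 V = 943 W = 0.943 kW
Runtime = 50 min × 53 = 2650 min = 44.166666… h
Energy = 0.943 kW × 44.166666… h = 41.649166… kWh
Cost = 41.649166… kWh × $0.29/kWh = $12.08

$12.08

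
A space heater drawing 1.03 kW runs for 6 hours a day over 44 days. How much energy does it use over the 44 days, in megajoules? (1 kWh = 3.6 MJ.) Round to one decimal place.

978.9 MJ

Runtime = 6 h/day × 44 days = 264 h
Energy = 1.03 kW × 264 h = 271.92 kWh
= 271.92 × 3.6 MJ = 978.9 MJ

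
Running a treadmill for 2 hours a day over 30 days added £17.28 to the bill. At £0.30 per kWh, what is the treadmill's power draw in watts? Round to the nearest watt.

Energy = £17.28 ÷ £0.30/kWh = 57.6 kWh
Runtime = 2 h/day × 30 days = 60 h
Power = 57.6 kWh ÷ 60 h = 0.96 kW = 960 W

960 W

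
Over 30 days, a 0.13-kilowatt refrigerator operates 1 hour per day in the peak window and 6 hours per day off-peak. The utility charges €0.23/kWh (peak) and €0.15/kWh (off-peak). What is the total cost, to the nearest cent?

€4.41

Peak energy = 0.13 kW × 1 h × 30 = 3.9 kWh
Off-peak energy = 0.13 kW × 6 h × 30 = 23.4 kWh
Cost = 3.9 × €0.23 + 23.4 × €0.15 = €0.897 + €3.51 = €4.41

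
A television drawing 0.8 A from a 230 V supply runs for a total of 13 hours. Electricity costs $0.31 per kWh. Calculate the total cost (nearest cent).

$0.74

Power = 0.8 A × 230 V = 184 W = 0.184 kW
Energy = 0.184 kW × 13 h = 2.392 kWh
Cost = 2.392 kWh × $0.31/kWh = $0.74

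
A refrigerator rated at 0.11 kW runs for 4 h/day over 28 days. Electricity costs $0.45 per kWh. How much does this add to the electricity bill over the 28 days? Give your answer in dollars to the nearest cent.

$5.54

Runtime = 4 h/day × 28 days = 112 h
Energy = 0.11 kW × 112 h = 12.32 kWh
Cost = 12.32 kWh × $0.45/kWh = $5.54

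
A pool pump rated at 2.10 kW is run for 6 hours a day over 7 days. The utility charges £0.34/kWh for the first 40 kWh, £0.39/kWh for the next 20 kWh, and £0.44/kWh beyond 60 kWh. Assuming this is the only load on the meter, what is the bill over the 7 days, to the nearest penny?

£33.81

Runtime = 6 h/day × 7 days = 42 h
Energy = 2.1 kW × 42 h = 88.2 kWh
Tier 1 (0–40 kWh): 40 × £0.34 = £13.6
Tier 2 (40–60 kWh): 20 × £0.39 = £7.8
Above 60 kWh: 28.2 × £0.44 = £12.408
Bill = £33.81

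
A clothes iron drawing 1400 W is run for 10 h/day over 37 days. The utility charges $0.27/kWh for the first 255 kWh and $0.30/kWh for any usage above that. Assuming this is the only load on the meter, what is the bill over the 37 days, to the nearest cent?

$147.75

Runtime = 10 h/day × 37 days = 370 h
Energy = 1.4 kW × 370 h = 518 kWh
Tier 1 (0–255 kWh): 255 × $0.27 = $68.85
Above 255 kWh: 263 × $0.30 = $78.9
Bill = $147.75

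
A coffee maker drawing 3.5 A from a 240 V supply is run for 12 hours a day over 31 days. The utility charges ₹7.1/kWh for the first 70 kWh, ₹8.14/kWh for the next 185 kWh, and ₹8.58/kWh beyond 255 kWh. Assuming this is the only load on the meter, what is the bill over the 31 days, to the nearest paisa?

Power = 3.5 A × 240 V = 840 W = 0.84 kW
Runtime = 12 h/day × 31 days = 372 h
Energy = 0.84 kW × 372 h = 312.48 kWh
Tier 1 (0–70 kWh): 70 × ₹7.1 = ₹497
Tier 2 (70–255 kWh): 185 × ₹8.14 = ₹1505.9
Above 255 kWh: 57.48 × ₹8.58 = ₹493.1784
Bill = ₹2496.08

₹2496.08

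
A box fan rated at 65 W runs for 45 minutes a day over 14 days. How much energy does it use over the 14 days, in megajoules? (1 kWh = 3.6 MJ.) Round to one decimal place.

Runtime = 45 min × 14 = 630 min = 10.5 h
Energy = 0.065 kW × 10.5 h = 0.6825 kWh
= 0.6825 × 3.6 MJ = 2.5 MJ

2.5 MJ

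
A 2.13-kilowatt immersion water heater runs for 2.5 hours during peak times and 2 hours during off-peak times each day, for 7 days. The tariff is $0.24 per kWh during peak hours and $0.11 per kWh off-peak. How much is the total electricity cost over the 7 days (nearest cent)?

Peak energy = 2.13 kW × 2.5 h × 7 = 37.275 kWh
Off-peak energy = 2.13 kW × 2 h × 7 = 29.82 kWh
Cost = 37.275 × $0.24 + 29.82 × $0.11 = $8.946 + $3.2802 = $12.23

$12.23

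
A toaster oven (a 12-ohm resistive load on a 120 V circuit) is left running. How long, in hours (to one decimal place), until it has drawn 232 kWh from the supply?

193.3 h

Power = V²/R = 120²/12 = 1200 W = 1.2 kW
Hours = 232 kWh ÷ 1.2 kW = 193.3 h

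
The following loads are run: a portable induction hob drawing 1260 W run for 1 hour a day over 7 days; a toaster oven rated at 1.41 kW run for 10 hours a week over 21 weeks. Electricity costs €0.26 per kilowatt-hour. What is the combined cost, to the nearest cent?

€79.28

portable induction hob: Runtime = 1 h/day × 7 days = 7 h
portable induction hob: 1.26 kW × 7 h = 8.82 kWh
toaster oven: Runtime = 10 h/week × 21 weeks = 210 h
toaster oven: 1.41 kW × 210 h = 296.1 kWh
Total energy = 304.92 kWh
Cost = 304.92 × €0.26 = €79.28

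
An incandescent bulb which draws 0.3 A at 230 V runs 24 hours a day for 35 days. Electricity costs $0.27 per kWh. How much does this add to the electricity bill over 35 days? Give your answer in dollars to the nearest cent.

$15.65

Power = 0.3 A × 230 V = 69 W = 0.069 kW
Runtime = 24 h × 35 = 840 h
Energy = 0.069 kW × 840 h = 57.96 kWh
Cost = 57.96 kWh × $0.27/kWh = $15.65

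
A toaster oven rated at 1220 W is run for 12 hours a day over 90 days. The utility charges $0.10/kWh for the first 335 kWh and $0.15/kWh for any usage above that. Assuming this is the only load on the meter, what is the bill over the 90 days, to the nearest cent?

$180.89

Runtime = 12 h/day × 90 days = 1080 h
Energy = 1.22 kW × 1080 h = 1317.6 kWh
Tier 1 (0–335 kWh): 335 × $0.10 = $33.5
Above 335 kWh: 982.6 × $0.15 = $147.39
Bill = $180.89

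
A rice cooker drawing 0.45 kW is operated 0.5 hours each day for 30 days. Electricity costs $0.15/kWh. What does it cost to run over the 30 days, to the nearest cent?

$1.01

Runtime = 0.5 h/day × 30 days = 15 h
Energy = 0.45 kW × 15 h = 6.75 kWh
Cost = 6.75 kWh × $0.15/kWh = $1.01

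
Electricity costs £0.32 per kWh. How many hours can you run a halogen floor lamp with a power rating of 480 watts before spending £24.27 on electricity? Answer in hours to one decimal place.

158.0 h

Energy available = £24.27 ÷ £0.32/kWh = 75.8438 kWh
Hours = 75.8438 kWh ÷ 0.48 kW = 158.0 h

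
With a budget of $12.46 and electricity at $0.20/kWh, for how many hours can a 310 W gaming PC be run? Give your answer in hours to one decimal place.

201.0 h

Energy available = $12.46 ÷ $0.20/kWh = 62.3 kWh
Hours = 62.3 kWh ÷ 0.31 kW = 201.0 h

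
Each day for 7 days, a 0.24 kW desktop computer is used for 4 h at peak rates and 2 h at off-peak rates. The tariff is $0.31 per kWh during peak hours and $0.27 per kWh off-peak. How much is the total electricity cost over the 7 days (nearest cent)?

Peak energy = 0.24 kW × 4 h × 7 = 6.72 kWh
Off-peak energy = 0.24 kW × 2 h × 7 = 3.36 kWh
Cost = 6.72 × $0.31 + 3.36 × $0.27 = $2.0832 + $0.9072 = $2.99

$2.99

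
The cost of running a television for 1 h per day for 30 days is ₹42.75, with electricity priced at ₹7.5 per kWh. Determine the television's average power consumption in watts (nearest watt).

Energy = ₹42.75 ÷ ₹7.5/kWh = 5.7 kWh
Runtime = 1 h/day × 30 days = 30 h
Power = 5.7 kWh ÷ 30 h = 0.19 kW = 190 W

190 W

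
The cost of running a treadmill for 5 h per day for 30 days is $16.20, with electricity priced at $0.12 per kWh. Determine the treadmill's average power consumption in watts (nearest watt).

Energy = $16.20 ÷ $0.12/kWh = 135 kWh
Runtime = 5 h/day × 30 days = 150 h
Power = 135 kWh ÷ 150 h = 0.9 kW = 900 W

900 W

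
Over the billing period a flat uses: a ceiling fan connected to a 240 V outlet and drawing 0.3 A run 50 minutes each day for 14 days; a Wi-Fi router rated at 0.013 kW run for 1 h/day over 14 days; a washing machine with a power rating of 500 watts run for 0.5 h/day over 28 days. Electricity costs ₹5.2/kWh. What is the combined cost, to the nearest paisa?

ceiling fan: Power = 0.3 A × 240 V = 72 W = 0.072 kW
ceiling fan: Runtime = 50 min × 14 = 700 min = 11.666666… h
ceiling fan: 0.072 kW × 11.666666… h = 0.84 kWh
Wi-Fi router: Runtime = 1 h/day × 14 days = 14 h
Wi-Fi router: 0.013 kW × 14 h = 0.182 kWh
washing machine: Runtime = 0.5 h/day × 28 days = 14 h
washing machine: 0.5 kW × 14 h = 7 kWh
Total energy = 8.022 kWh
Cost = 8.022 × ₹5.2 = ₹41.71

₹41.71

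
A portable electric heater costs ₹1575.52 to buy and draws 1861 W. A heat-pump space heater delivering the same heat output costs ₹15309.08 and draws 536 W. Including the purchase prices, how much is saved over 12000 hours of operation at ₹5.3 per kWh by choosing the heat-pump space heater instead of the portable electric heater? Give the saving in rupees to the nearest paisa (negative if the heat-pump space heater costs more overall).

portable electric heater: ₹1575.52 + (1861/1000) kW × 12000 h × ₹5.3 = ₹1575.52 + ₹118359.6 = ₹119935.12
heat-pump space heater: ₹15309.08 + (536/1000) kW × 12000 h × ₹5.3 = ₹15309.08 + ₹34089.6 = ₹49398.68
Saving = ₹119935.12 − ₹49398.68 = ₹70536.44

₹70536.44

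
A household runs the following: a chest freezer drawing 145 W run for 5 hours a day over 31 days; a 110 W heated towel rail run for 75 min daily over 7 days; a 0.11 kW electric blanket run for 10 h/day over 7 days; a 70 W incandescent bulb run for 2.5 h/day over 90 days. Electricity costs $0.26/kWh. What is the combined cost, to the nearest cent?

chest freezer: Runtime = 5 h/day × 31 days = 155 h
chest freezer: 0.145 kW × 155 h = 22.475 kWh
heated towel rail: Runtime = 75 min × 7 = 525 min = 8.75 h
heated towel rail: 0.11 kW × 8.75 h = 0.9625 kWh
electric blanket: Runtime = 10 h/day × 7 days = 70 h
electric blanket: 0.11 kW × 70 h = 7.7 kWh
incandescent bulb: Runtime = 2.5 h/day × 90 days = 225 h
incandescent bulb: 0.07 kW × 225 h = 15.75 kWh
Total energy = 46.8875 kWh
Cost = 46.8875 × $0.26 = $12.19

$12.19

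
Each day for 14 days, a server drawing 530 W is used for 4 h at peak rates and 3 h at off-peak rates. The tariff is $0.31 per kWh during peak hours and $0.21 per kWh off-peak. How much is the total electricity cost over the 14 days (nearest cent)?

$13.88

Peak energy = 0.53 kW × 4 h × 14 = 29.68 kWh
Off-peak energy = 0.53 kW × 3 h × 14 = 22.26 kWh
Cost = 29.68 × $0.31 + 22.26 × $0.21 = $9.2008 + $4.6746 = $13.88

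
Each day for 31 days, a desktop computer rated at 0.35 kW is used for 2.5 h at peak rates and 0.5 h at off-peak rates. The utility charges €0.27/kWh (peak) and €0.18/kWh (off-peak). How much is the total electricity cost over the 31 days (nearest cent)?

€8.30

Peak energy = 0.35 kW × 2.5 h × 31 = 27.125 kWh
Off-peak energy = 0.35 kW × 0.5 h × 31 = 5.425 kWh
Cost = 27.125 × €0.27 + 5.425 × €0.18 = €7.32375 + €0.9765 = €8.30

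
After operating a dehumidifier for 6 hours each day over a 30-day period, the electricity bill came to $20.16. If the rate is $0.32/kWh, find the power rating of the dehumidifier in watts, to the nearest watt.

350 W

Energy = $20.16 ÷ $0.32/kWh = 63 kWh
Runtime = 6 h/day × 30 days = 180 h
Power = 63 kWh ÷ 180 h = 0.35 kW = 350 W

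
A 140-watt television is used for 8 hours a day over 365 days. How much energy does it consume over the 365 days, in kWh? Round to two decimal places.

408.80 kWh

Runtime = 8 h/day × 365 days = 2920 h
Energy = 0.14 kW × 2920 h = 408.8 kWh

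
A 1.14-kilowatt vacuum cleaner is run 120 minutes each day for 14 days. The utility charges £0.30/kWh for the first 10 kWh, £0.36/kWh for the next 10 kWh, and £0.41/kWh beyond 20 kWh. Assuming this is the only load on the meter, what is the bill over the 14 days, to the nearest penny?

Runtime = 120 min × 14 = 1680 min = 28 h
Energy = 1.14 kW × 28 h = 31.92 kWh
Tier 1 (0–10 kWh): 10 × £0.30 = £3
Tier 2 (10–20 kWh): 10 × £0.36 = £3.6
Above 20 kWh: 11.92 × £0.41 = £4.8872
Bill = £11.49

£11.49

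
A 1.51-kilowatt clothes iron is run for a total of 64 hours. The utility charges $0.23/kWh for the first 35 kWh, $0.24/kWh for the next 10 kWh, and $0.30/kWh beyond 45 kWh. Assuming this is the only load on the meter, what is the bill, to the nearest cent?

$25.94

Energy = 1.51 kW × 64 h = 96.64 kWh
Tier 1 (0–35 kWh): 35 × $0.23 = $8.05
Tier 2 (35–45 kWh): 10 × $0.24 = $2.4
Above 45 kWh: 51.64 × $0.30 = $15.492
Bill = $25.94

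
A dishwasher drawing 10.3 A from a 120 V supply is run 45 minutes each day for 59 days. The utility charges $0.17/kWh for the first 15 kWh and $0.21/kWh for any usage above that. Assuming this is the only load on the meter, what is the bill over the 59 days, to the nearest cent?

$10.89

Power = 10.3 A × 120 V = 1236 W = 1.236 kW
Runtime = 45 min × 59 = 2655 min = 44.25 h
Energy = 1.236 kW × 44.25 h = 54.693 kWh
Tier 1 (0–15 kWh): 15 × $0.17 = $2.55
Above 15 kWh: 39.693 × $0.21 = $8.33553
Bill = $10.89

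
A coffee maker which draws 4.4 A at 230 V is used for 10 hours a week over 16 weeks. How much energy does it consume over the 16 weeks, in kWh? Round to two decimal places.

Power = 4.4 A × 230 V = 1012 W = 1.012 kW
Runtime = 10 h/week × 16 weeks = 160 h
Energy = 1.012 kW × 160 h = 161.92 kWh

161.92 kWh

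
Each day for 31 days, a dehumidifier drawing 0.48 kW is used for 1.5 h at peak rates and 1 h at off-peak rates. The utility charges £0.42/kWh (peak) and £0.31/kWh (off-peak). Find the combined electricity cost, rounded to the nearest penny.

Peak energy = 0.48 kW × 1.5 h × 31 = 22.32 kWh
Off-peak energy = 0.48 kW × 1 h × 31 = 14.88 kWh
Cost = 22.32 × £0.42 + 14.88 × £0.31 = £9.3744 + £4.6128 = £13.99

£13.99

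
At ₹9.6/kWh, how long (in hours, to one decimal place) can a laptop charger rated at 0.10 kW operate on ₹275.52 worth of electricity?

Energy available = ₹275.52 ÷ ₹9.6/kWh = 28.7 kWh
Hours = 28.7 kWh ÷ 0.1 kW = 287.0 h

287.0 h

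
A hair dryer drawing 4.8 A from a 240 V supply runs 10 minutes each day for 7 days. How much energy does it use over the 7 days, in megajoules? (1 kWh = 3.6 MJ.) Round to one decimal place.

Power = 4.8 A × 240 V = 1152 W = 1.152 kW
Runtime = 10 min × 7 = 70 min = 1.166666… h
Energy = 1.152 kW × 1.166666… h = 1.344 kWh
= 1.344 × 3.6 MJ = 4.8 MJ

4.8 MJ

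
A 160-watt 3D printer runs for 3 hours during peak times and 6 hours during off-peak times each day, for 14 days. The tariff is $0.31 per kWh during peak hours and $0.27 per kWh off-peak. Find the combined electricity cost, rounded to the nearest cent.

Peak energy = 0.16 kW × 3 h × 14 = 6.72 kWh
Off-peak energy = 0.16 kW × 6 h × 14 = 13.44 kWh
Cost = 6.72 × $0.31 + 13.44 × $0.27 = $2.0832 + $3.6288 = $5.71

$5.71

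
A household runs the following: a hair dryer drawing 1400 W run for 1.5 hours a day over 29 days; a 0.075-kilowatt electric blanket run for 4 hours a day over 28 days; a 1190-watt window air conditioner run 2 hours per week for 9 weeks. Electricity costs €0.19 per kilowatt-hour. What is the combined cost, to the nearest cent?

€17.24

hair dryer: Runtime = 1.5 h/day × 29 days = 43.5 h
hair dryer: 1.4 kW × 43.5 h = 60.9 kWh
electric blanket: Runtime = 4 h/day × 28 days = 112 h
electric blanket: 0.075 kW × 112 h = 8.4 kWh
window air conditioner: Runtime = 2 h/week × 9 weeks = 18 h
window air conditioner: 1.19 kW × 18 h = 21.42 kWh
Total energy = 90.72 kWh
Cost = 90.72 × €0.19 = €17.24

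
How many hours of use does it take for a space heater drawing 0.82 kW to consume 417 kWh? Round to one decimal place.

508.5 h

Hours = 417 kWh ÷ 0.82 kW = 508.5 h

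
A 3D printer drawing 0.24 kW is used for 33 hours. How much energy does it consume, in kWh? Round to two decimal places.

7.92 kWh

Energy = 0.24 kW × 33 h = 7.92 kWh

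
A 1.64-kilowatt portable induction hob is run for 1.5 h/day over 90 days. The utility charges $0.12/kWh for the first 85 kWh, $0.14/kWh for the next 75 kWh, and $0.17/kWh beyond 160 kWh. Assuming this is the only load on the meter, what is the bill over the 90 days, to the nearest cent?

$31.14

Runtime = 1.5 h/day × 90 days = 135 h
Energy = 1.64 kW × 135 h = 221.4 kWh
Tier 1 (0–85 kWh): 85 × $0.12 = $10.2
Tier 2 (85–160 kWh): 75 × $0.14 = $10.5
Above 160 kWh: 61.4 × $0.17 = $10.438
Bill = $31.14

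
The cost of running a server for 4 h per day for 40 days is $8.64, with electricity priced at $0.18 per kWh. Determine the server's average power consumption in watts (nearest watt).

300 W

Energy = $8.64 ÷ $0.18/kWh = 48 kWh
Runtime = 4 h/day × 40 days = 160 h
Power = 48 kWh ÷ 160 h = 0.3 kW = 300 W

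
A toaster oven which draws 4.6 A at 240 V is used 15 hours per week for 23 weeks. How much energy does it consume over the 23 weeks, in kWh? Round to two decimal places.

Power = 4.6 A × 240 V = 1104 W = 1.104 kW
Runtime = 15 h/week × 23 weeks = 345 h
Energy = 1.104 kW × 345 h = 380.88 kWh

380.88 kWh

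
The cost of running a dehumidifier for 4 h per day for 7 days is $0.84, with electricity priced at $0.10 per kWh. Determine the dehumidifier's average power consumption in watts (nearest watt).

300 W

Energy = $0.84 ÷ $0.10/kWh = 8.4 kWh
Runtime = 4 h/day × 7 days = 28 h
Power = 8.4 kWh ÷ 28 h = 0.3 kW = 300 W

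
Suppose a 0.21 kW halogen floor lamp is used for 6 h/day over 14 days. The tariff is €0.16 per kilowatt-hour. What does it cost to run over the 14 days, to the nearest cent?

€2.82

Runtime = 6 h/day × 14 days = 84 h
Energy = 0.21 kW × 84 h = 17.64 kWh
Cost = 17.64 kWh × €0.16/kWh = €2.82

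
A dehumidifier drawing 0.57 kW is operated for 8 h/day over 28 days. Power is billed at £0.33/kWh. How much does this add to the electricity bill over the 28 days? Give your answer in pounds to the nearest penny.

£42.13

Runtime = 8 h/day × 28 days = 224 h
Energy = 0.57 kW × 224 h = 127.68 kWh
Cost = 127.68 kWh × £0.33/kWh = £42.13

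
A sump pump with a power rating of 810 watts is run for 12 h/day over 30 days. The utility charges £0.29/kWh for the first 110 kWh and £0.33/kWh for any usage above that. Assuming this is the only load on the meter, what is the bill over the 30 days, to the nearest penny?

Runtime = 12 h/day × 30 days = 360 h
Energy = 0.81 kW × 360 h = 291.6 kWh
Tier 1 (0–110 kWh): 110 × £0.29 = £31.9
Above 110 kWh: 181.6 × £0.33 = £59.928
Bill = £91.83

£91.83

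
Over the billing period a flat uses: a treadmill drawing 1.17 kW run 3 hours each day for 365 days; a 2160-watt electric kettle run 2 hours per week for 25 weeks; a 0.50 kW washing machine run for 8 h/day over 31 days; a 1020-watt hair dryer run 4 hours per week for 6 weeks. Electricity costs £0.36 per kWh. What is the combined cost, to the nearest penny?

treadmill: Runtime = 3 h/day × 365 days = 1095 h
treadmill: 1.17 kW × 1095 h = 1281.15 kWh
electric kettle: Runtime = 2 h/week × 25 weeks = 50 h
electric kettle: 2.16 kW × 50 h = 108 kWh
washing machine: Runtime = 8 h/day × 31 days = 248 h
washing machine: 0.5 kW × 248 h = 124 kWh
hair dryer: Runtime = 4 h/week × 6 weeks = 24 h
hair dryer: 1.02 kW × 24 h = 24.48 kWh
Total energy = 1537.63 kWh
Cost = 1537.63 × £0.36 = £553.55

£553.55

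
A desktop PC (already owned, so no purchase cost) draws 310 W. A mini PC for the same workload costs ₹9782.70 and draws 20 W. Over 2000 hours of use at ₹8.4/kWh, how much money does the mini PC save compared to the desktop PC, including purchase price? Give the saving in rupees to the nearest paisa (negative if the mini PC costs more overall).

-₹4910.70

desktop PC: ₹0.00 + (310/1000) kW × 2000 h × ₹8.4 = ₹0.00 + ₹5208 = ₹5208
mini PC: ₹9782.70 + (20/1000) kW × 2000 h × ₹8.4 = ₹9782.70 + ₹336 = ₹10118.7
Saving = ₹5208 − ₹10118.7 = −₹4910.7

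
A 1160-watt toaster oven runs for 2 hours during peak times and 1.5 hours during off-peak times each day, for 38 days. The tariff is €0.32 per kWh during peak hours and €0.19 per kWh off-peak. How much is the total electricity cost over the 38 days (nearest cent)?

€40.77

Peak energy = 1.16 kW × 2 h × 38 = 88.16 kWh
Off-peak energy = 1.16 kW × 1.5 h × 38 = 66.12 kWh
Cost = 88.16 × €0.32 + 66.12 × €0.19 = €28.2112 + €12.5628 = €40.77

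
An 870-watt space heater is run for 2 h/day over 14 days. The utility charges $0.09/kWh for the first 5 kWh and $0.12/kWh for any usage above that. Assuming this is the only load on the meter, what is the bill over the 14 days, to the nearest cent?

Runtime = 2 h/day × 14 days = 28 h
Energy = 0.87 kW × 28 h = 24.36 kWh
Tier 1 (0–5 kWh): 5 × $0.09 = $0.45
Above 5 kWh: 19.36 × $0.12 = $2.3232
Bill = $2.77

$2.77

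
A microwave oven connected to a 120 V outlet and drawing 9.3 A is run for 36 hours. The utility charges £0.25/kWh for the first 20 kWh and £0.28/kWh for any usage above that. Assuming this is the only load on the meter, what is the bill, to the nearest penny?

£10.65

Power = 9.3 A × 120 V = 1116 W = 1.116 kW
Energy = 1.116 kW × 36 h = 40.176 kWh
Tier 1 (0–20 kWh): 20 × £0.25 = £5
Above 20 kWh: 20.176 × £0.28 = £5.64928
Bill = £10.65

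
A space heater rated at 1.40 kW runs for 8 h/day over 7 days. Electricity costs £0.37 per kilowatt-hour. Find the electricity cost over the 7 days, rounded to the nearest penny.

Runtime = 8 h/day × 7 days = 56 h
Energy = 1.4 kW × 56 h = 78.4 kWh
Cost = 78.4 kWh × £0.37/kWh = £29.01

£29.01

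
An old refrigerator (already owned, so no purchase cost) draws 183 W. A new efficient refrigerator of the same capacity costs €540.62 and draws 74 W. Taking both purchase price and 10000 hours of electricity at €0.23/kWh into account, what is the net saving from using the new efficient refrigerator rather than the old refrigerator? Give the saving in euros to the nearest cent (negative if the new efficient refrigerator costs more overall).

-€289.92

old refrigerator: €0.00 + (183/1000) kW × 10000 h × €0.23 = €0.00 + €420.9 = €420.9
new efficient refrigerator: €540.62 + (74/1000) kW × 10000 h × €0.23 = €540.62 + €170.2 = €710.82
Saving = €420.9 − €710.82 = −€289.92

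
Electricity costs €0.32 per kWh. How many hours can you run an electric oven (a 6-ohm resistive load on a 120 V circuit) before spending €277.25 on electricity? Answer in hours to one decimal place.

Power = V²/R = 120²/6 = 2400 W = 2.4 kW
Energy available = €277.25 ÷ €0.32/kWh = 866.4063 kWh
Hours = 866.4063 kWh ÷ 2.4 kW = 361.0 h

361.0 h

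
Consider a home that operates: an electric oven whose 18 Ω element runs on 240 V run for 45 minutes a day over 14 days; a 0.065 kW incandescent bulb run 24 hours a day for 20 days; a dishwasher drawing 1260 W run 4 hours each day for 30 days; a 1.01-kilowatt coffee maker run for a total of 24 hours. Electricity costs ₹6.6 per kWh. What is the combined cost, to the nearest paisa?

electric oven: Power = V²/R = 240²/18 = 3200 W = 3.2 kW
electric oven: Runtime = 45 min × 14 = 630 min = 10.5 h
electric oven: 3.2 kW × 10.5 h = 33.6 kWh
incandescent bulb: Runtime = 24 h × 20 = 480 h
incandescent bulb: 0.065 kW × 480 h = 31.2 kWh
dishwasher: Runtime = 4 h/day × 30 days = 120 h
dishwasher: 1.26 kW × 120 h = 151.2 kWh
coffee maker: 1.01 kW × 24 h = 24.24 kWh
Total energy = 240.24 kWh
Cost = 240.24 × ₹6.6 = ₹1585.58

₹1585.58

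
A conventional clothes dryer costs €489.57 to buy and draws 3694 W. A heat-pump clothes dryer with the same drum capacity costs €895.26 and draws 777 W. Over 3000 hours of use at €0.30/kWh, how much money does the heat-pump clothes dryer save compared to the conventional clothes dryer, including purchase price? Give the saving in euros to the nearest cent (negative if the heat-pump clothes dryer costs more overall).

conventional clothes dryer: €489.57 + (3694/1000) kW × 3000 h × €0.30 = €489.57 + €3324.6 = €3814.17
heat-pump clothes dryer: €895.26 + (777/1000) kW × 3000 h × €0.30 = €895.26 + €699.3 = €1594.56
Saving = €3814.17 − €1594.56 = €2219.61

€2219.61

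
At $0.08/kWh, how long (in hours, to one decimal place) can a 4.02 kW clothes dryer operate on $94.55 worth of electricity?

Energy available = $94.55 ÷ $0.08/kWh = 1181.875 kWh
Hours = 1181.875 kWh ÷ 4.02 kW = 294.0 h

294.0 h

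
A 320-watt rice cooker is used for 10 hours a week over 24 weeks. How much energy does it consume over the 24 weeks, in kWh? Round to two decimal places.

76.80 kWh

Runtime = 10 h/week × 24 weeks = 240 h
Energy = 0.32 kW × 240 h = 76.8 kWh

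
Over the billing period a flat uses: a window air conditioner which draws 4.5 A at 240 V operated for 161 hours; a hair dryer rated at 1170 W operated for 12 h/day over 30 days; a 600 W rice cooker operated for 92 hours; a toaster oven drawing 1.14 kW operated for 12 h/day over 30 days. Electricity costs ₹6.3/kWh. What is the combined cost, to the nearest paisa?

window air conditioner: Power = 4.5 A × 240 V = 1080 W = 1.08 kW
window air conditioner: 1.08 kW × 161 h = 173.88 kWh
hair dryer: Runtime = 12 h/day × 30 days = 360 h
hair dryer: 1.17 kW × 360 h = 421.2 kWh
rice cooker: 0.6 kW × 92 h = 55.2 kWh
toaster oven: Runtime = 12 h/day × 30 days = 360 h
toaster oven: 1.14 kW × 360 h = 410.4 kWh
Total energy = 1060.68 kWh
Cost = 1060.68 × ₹6.3 = ₹6682.28

₹6682.28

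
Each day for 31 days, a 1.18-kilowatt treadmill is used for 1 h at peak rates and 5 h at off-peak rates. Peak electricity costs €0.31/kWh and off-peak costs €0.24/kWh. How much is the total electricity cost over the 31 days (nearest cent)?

€55.24

Peak energy = 1.18 kW × 1 h × 31 = 36.58 kWh
Off-peak energy = 1.18 kW × 5 h × 31 = 182.9 kWh
Cost = 36.58 × €0.31 + 182.9 × €0.24 = €11.3398 + €43.896 = €55.24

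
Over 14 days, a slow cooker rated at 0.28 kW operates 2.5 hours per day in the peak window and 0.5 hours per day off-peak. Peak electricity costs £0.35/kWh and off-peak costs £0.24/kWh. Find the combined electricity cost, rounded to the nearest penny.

Peak energy = 0.28 kW × 2.5 h × 14 = 9.8 kWh
Off-peak energy = 0.28 kW × 0.5 h × 14 = 1.96 kWh
Cost = 9.8 × £0.35 + 1.96 × £0.24 = £3.43 + £0.4704 = £3.90

£3.90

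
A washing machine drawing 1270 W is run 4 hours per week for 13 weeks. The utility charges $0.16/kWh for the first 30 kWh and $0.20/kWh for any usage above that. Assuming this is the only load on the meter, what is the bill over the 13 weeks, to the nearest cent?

$12.01

Runtime = 4 h/week × 13 weeks = 52 h
Energy = 1.27 kW × 52 h = 66.04 kWh
Tier 1 (0–30 kWh): 30 × $0.16 = $4.8
Above 30 kWh: 36.04 × $0.20 = $7.208
Bill = $12.01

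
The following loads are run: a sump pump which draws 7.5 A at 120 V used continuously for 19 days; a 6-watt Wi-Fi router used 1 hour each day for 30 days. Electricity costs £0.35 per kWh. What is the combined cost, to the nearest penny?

£143.70

sump pump: Power = 7.5 A × 120 V = 900 W = 0.9 kW
sump pump: Runtime = 24 h × 19 = 456 h
sump pump: 0.9 kW × 456 h = 410.4 kWh
Wi-Fi router: Runtime = 1 h/day × 30 days = 30 h
Wi-Fi router: 0.006 kW × 30 h = 0.18 kWh
Total energy = 410.58 kWh
Cost = 410.58 × £0.35 = £143.70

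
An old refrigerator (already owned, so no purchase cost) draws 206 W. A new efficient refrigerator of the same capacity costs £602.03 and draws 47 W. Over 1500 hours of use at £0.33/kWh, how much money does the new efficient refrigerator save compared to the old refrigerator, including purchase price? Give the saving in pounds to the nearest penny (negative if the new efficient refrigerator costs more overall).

-£523.33

old refrigerator: £0.00 + (206/1000) kW × 1500 h × £0.33 = £0.00 + £101.97 = £101.97
new efficient refrigerator: £602.03 + (47/1000) kW × 1500 h × £0.33 = £602.03 + £23.265 = £625.295
Saving = £101.97 − £625.295 = −£523.325 → -£523.33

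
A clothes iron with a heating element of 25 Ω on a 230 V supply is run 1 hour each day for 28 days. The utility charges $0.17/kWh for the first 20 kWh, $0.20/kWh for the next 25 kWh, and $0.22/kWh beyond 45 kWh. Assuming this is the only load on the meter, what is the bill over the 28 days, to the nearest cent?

$11.53

Power = V²/R = 230²/25 = 2116 W = 2.116 kW
Runtime = 1 h/day × 28 days = 28 h
Energy = 2.116 kW × 28 h = 59.248 kWh
Tier 1 (0–20 kWh): 20 × $0.17 = $3.4
Tier 2 (20–45 kWh): 25 × $0.20 = $5
Above 45 kWh: 14.248 × $0.22 = $3.13456
Bill = $11.53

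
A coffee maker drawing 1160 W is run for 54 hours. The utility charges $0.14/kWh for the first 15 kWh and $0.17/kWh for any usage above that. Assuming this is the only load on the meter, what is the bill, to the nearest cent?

$10.20

Energy = 1.16 kW × 54 h = 62.64 kWh
Tier 1 (0–15 kWh): 15 × $0.14 = $2.1
Above 15 kWh: 47.64 × $0.17 = $8.0988
Bill = $10.20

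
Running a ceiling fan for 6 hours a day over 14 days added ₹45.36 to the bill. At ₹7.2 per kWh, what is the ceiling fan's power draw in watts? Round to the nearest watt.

Energy = ₹45.36 ÷ ₹7.2/kWh = 6.3 kWh
Runtime = 6 h/day × 14 days = 84 h
Power = 6.3 kWh ÷ 84 h = 0.075 kW = 75 W

75 W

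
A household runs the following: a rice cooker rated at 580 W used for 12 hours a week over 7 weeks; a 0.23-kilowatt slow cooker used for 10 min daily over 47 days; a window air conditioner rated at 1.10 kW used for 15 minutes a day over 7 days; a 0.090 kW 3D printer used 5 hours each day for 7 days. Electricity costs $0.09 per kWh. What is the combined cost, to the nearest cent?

rice cooker: Runtime = 12 h/week × 7 weeks = 84 h
rice cooker: 0.58 kW × 84 h = 48.72 kWh
slow cooker: Runtime = 10 min × 47 = 470 min = 7.833333… h
slow cooker: 0.23 kW × 7.833333… h = 1.801666… kWh
window air conditioner: Runtime = 15 min × 7 = 105 min = 1.75 h
window air conditioner: 1.1 kW × 1.75 h = 1.925 kWh
3D printer: Runtime = 5 h/day × 7 days = 35 h
3D printer: 0.09 kW × 35 h = 3.15 kWh
Total energy = 55.596666… kWh
Cost = 55.596666… × $0.09 = $5.00

$5.00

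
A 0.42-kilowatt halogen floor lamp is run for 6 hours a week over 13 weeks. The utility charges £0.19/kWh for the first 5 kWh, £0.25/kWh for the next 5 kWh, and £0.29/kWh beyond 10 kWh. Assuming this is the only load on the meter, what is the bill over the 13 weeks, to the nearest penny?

Runtime = 6 h/week × 13 weeks = 78 h
Energy = 0.42 kW × 78 h = 32.76 kWh
Tier 1 (0–5 kWh): 5 × £0.19 = £0.95
Tier 2 (5–10 kWh): 5 × £0.25 = £1.25
Above 10 kWh: 22.76 × £0.29 = £6.6004
Bill = £8.80

£8.80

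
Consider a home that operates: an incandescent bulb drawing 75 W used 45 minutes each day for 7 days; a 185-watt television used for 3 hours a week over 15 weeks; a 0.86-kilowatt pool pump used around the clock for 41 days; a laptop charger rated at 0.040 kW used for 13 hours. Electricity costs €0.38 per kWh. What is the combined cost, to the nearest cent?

incandescent bulb: Runtime = 45 min × 7 = 315 min = 5.25 h
incandescent bulb: 0.075 kW × 5.25 h = 0.39375 kWh
television: Runtime = 3 h/week × 15 weeks = 45 h
television: 0.185 kW × 45 h = 8.325 kWh
pool pump: Runtime = 24 h × 41 = 984 h
pool pump: 0.86 kW × 984 h = 846.24 kWh
laptop charger: 0.04 kW × 13 h = 0.52 kWh
Total energy = 855.47875 kWh
Cost = 855.47875 × €0.38 = €325.08

€325.08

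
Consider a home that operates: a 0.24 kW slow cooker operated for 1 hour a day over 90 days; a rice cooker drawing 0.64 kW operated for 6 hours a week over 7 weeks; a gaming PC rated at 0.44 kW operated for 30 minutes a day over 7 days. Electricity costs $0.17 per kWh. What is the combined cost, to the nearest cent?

slow cooker: Runtime = 1 h/day × 90 days = 90 h
slow cooker: 0.24 kW × 90 h = 21.6 kWh
rice cooker: Runtime = 6 h/week × 7 weeks = 42 h
rice cooker: 0.64 kW × 42 h = 26.88 kWh
gaming PC: Runtime = 30 min × 7 = 210 min = 3.5 h
gaming PC: 0.44 kW × 3.5 h = 1.54 kWh
Total energy = 50.02 kWh
Cost = 50.02 × $0.17 = $8.50

$8.50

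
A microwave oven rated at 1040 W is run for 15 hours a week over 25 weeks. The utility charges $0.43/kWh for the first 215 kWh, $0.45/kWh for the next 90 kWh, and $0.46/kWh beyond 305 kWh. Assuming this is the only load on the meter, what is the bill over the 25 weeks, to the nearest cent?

Runtime = 15 h/week × 25 weeks = 375 h
Energy = 1.04 kW × 375 h = 390 kWh
Tier 1 (0–215 kWh): 215 × $0.43 = $92.45
Tier 2 (215–305 kWh): 90 × $0.45 = $40.5
Above 305 kWh: 85 × $0.46 = $39.1
Bill = $172.05

$172.05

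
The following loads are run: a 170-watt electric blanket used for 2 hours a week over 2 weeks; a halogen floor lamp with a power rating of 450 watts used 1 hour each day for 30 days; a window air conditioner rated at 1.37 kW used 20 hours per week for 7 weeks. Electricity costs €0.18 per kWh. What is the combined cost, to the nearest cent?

€37.08

electric blanket: Runtime = 2 h/week × 2 weeks = 4 h
electric blanket: 0.17 kW × 4 h = 0.68 kWh
halogen floor lamp: Runtime = 1 h/day × 30 days = 30 h
halogen floor lamp: 0.45 kW × 30 h = 13.5 kWh
window air conditioner: Runtime = 20 h/week × 7 weeks = 140 h
window air conditioner: 1.37 kW × 140 h = 191.8 kWh
Total energy = 205.98 kWh
Cost = 205.98 × €0.18 = €37.08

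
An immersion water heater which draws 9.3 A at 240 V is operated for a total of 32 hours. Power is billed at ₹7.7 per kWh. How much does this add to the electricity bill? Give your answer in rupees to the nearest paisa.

₹549.96

Power = 9.3 A × 240 V = 2232 W = 2.232 kW
Energy = 2.232 kW × 32 h = 71.424 kWh
Cost = 71.424 kWh × ₹7.7/kWh = ₹549.96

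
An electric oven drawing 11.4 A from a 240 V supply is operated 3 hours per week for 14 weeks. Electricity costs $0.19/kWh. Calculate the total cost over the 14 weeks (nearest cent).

$21.83

Power = 11.4 A × 240 V = 2736 W = 2.736 kW
Runtime = 3 h/week × 14 weeks = 42 h
Energy = 2.736 kW × 42 h = 114.912 kWh
Cost = 114.912 kWh × $0.19/kWh = $21.83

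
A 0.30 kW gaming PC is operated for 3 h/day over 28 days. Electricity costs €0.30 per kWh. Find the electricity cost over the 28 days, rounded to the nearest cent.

€7.56

Runtime = 3 h/day × 28 days = 84 h
Energy = 0.3 kW × 84 h = 25.2 kWh
Cost = 25.2 kWh × €0.30/kWh = €7.56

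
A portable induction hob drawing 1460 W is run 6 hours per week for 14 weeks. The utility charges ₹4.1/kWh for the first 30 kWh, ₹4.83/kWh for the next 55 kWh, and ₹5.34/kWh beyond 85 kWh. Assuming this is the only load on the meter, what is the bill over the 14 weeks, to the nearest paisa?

Runtime = 6 h/week × 14 weeks = 84 h
Energy = 1.46 kW × 84 h = 122.64 kWh
Tier 1 (0–30 kWh): 30 × ₹4.1 = ₹123
Tier 2 (30–85 kWh): 55 × ₹4.83 = ₹265.65
Above 85 kWh: 37.64 × ₹5.34 = ₹200.9976
Bill = ₹589.65

₹589.65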